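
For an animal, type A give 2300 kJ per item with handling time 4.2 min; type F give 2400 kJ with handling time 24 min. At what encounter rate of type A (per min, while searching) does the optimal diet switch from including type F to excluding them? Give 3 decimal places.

0.053 per min

The zero-one rule: include type F iff E₂/h₂ > λE₁/(1+λh₁). Equality gives the switch point.
λE₁h₂ = E₂ + λE₂h₁ ⇒ λ = E₂/(E₁h₂ − E₂h₁) = 2400/(5.52e+04 − 1.008e+04) = 0.05319 per min.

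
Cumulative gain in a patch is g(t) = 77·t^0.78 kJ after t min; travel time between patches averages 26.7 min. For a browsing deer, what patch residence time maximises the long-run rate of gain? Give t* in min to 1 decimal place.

94.7 min

Optimal t* satisfies g'(t*) = g(t*)/(T + t*).
g'(t) = 0.78·77·t^-0.22. Setting 0.78·77·t^-0.22 = 77·t^0.78/(26.7+t) gives 0.78(26.7+t) = t, so 0.22·t = 0.78×26.7.
t* = 0.78×26.7/0.22 = 94.66 min.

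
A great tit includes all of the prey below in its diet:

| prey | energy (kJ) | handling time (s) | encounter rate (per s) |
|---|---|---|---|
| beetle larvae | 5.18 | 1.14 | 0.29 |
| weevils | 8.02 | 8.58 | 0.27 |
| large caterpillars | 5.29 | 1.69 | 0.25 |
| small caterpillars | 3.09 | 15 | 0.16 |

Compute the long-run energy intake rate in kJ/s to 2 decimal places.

R = Σλ_iE_i / (1 + Σλ_ih_i)
Numerator: 0.29×5.18 + 0.27×8.02 + 0.25×5.29 + 0.16×3.09 = 5.484
Denominator: 1 + 0.29×1.14 + 0.27×8.58 + 0.25×1.69 + 0.16×15 = 6.47
R = 5.484/6.47 = 0.8477 kJ/s

0.85 kJ/s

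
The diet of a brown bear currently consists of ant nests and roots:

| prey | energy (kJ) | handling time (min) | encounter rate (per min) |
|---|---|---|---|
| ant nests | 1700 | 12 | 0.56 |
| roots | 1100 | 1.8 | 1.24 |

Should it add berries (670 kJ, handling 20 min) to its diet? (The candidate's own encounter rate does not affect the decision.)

No

Intake rate on the current diet: R = (0.56×1700 + 1.24×1100) / (1 + 0.56×12 + 1.24×1.8) = 2316/9.952 = 232.7 kJ/min.
Profitability of berries: 670/20 = 33.5 kJ/min.
Since 33.5 < R, time spent handling berries is better spent searching.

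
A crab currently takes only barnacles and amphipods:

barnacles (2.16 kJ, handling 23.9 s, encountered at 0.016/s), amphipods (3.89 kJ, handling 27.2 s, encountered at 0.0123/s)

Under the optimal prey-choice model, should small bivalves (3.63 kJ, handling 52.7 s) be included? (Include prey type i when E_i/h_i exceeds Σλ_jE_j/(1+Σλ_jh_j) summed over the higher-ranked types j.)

Yes

On barnacles and amphipods alone, R = ΣλE/(1+Σλh) = 0.08241/1.717 = 0.048 kJ/s.
Profitability of small bivalves: 3.63/52.7 = 0.06888 kJ/s.
0.06888 > 0.048, so adding small bivalves raises the average — include it.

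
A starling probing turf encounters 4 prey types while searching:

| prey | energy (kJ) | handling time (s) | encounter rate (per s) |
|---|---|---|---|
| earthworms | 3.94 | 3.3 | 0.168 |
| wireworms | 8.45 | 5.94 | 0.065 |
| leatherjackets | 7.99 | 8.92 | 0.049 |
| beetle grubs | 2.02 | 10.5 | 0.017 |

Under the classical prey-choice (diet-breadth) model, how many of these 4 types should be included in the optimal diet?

3

E/h in descending order: wireworms 1.42, earthworms 1.19, leatherjackets 0.896, beetle grubs 0.192 kJ/s. The optimal diet is the largest prefix of this list for which every included type satisfies E_i/h_i > R on the types above it.
Rate on top 1: 0.3963. earthworms: 1.19 > 0.3963 → include.
Rate on top 2: 0.6242. leatherjackets: 0.896 > 0.6242 → include.
Rate on top 3: 0.6741. beetle grubs: 0.192 < 0.6741 → exclude; stop.
Optimal diet: wireworms, earthworms, leatherjackets — 3 of 4 types.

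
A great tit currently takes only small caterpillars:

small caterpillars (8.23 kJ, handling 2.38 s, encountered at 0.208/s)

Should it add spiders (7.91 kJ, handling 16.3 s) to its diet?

No

On small caterpillars alone, R = ΣλE/(1+Σλh) = 1.712/1.495 = 1.145 kJ/s.
Profitability of spiders: 7.91/16.3 = 0.4853 kJ/s.
Since 0.4853 < R, time spent handling spiders is better spent searching.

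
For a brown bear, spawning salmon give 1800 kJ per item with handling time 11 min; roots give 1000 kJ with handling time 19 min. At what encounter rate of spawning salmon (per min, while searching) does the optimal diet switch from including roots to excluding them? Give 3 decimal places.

0.043 per min

Drop roots once their profitability E₂/h₂ falls below the rate achievable on spawning salmon alone: E₂/h₂ = λE₁/(1 + λh₁).
Solve for λ: λE₁h₂ = E₂(1 + λh₁) → λ(E₁h₂ − E₂h₁) = E₂ → λ = E₂/(E₁h₂ − E₂h₁).
λ = 1000/(1800×19 − 1000×11) = 1000/2.32e+04 = 0.0431 per min.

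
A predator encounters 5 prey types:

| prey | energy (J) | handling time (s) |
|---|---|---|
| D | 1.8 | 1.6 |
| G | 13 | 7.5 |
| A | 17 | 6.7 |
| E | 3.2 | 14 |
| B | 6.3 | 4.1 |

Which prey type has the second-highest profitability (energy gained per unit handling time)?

In descending order of E/h:
A: 17/6.7 = 2.54 J/s
G: 13/7.5 = 1.73 J/s
B: 6.3/4.1 = 1.54 J/s
D: 1.8/1.6 = 1.12 J/s
E: 3.2/14 = 0.229 J/s

G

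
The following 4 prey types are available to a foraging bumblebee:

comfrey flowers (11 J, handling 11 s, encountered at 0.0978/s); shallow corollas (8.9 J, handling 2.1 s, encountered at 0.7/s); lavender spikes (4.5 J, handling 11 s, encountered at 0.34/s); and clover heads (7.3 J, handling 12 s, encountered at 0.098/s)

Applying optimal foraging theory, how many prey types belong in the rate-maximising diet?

1

E/h in descending order: shallow corollas 4.24, comfrey flowers 1, clover heads 0.608, lavender spikes 0.409 J/s. The optimal diet is the largest prefix of this list for which every included type satisfies E_i/h_i > R on the types above it.
Rate on top 1: 2.522. comfrey flowers: 1 < 2.522 → exclude; stop.
Optimal diet: shallow corollas — 1 of 4 types.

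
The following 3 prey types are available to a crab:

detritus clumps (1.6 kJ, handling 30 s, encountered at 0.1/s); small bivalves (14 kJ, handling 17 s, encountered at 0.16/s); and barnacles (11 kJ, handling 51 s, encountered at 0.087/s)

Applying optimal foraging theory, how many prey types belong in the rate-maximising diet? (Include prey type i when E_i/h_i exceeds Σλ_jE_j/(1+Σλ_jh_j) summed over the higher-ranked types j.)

E/h in descending order: small bivalves 0.824, barnacles 0.216, detritus clumps 0.0533 kJ/s. The optimal diet is the largest prefix of this list for which every included type satisfies E_i/h_i > R on the types above it.
Rate on top 1: 0.6022. barnacles: 0.216 < 0.6022 → exclude; stop.
Optimal diet: small bivalves — 1 of 3 types.

1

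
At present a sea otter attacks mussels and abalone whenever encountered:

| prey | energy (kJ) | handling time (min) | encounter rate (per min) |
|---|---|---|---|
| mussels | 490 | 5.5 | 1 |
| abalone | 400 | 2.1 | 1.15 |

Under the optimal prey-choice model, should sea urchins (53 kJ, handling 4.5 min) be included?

No

Current rate: (1×490 + 1.15×400)/(1 + 1×5.5 + 1.15×2.1) = 106.6 kJ/min.
Profitability of sea urchins: 53/4.5 = 11.78 kJ/min.
11.78 < 106.6, so adding sea urchins would lower the average — exclude it.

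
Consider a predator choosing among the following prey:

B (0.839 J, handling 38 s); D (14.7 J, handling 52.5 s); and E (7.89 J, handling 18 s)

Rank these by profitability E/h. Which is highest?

E

In descending order of E/h:
E: 7.89/18 = 0.438 J/s
D: 14.7/52.5 = 0.28 J/s
B: 0.839/38 = 0.0221 J/s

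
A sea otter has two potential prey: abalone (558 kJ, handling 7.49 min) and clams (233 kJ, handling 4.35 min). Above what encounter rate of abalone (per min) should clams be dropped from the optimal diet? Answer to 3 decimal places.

The zero-one rule: include clams iff E₂/h₂ > λE₁/(1+λh₁). Equality gives the switch point.
λE₁h₂ = E₂ + λE₂h₁ ⇒ λ = E₂/(E₁h₂ − E₂h₁) = 233/(2427 − 1745) = 0.3416 per min.

0.342 per min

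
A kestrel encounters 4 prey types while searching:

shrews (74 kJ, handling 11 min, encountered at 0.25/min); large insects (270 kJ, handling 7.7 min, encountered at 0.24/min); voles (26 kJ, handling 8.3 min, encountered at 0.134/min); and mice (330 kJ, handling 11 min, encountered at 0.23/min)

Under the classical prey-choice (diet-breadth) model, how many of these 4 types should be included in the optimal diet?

2

Rank by E/h (kJ/min): large insects 35.1, mice 30, shrews 6.73, voles 3.13. Include each in turn until the next type's E/h falls below the running intake rate.
Rate on top 1: 22.75. mice: 30 > 22.75 → include.
Rate on top 2: 26.16. shrews: 6.73 < 26.16 → exclude; stop.
Optimal diet: large insects, mice — 2 of 4 types.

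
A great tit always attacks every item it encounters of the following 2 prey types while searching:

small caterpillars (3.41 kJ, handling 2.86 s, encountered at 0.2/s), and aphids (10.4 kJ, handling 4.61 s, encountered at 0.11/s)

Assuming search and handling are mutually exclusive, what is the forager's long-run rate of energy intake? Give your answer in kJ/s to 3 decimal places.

R = (0.2×3.41 + 0.11×10.4) / (1 + 0.2×2.86 + 0.11×4.61) = 1.826/2.079 = 0.8783 kJ/s.

0.878 kJ/s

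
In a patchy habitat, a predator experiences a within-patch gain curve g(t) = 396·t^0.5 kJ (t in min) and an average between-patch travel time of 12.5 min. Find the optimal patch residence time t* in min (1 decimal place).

12.5 min

Maximise g(t)/(T+t): set derivative to zero → g'(t)(T+t) = g(t).
g'(t) = 0.5·396·t^-0.5. Setting 0.5·396·t^-0.5 = 396·t^0.5/(12.5+t) gives 0.5(12.5+t) = t, so 0.50·t = 0.5×12.5.
t* = 0.5×12.5/0.50 = 12.5 min.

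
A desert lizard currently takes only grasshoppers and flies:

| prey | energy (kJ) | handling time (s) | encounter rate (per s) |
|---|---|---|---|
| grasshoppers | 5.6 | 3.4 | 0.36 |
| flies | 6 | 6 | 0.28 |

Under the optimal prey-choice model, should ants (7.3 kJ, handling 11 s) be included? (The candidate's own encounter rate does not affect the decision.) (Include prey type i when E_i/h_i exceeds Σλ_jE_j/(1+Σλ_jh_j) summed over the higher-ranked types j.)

On grasshoppers and flies alone, R = ΣλE/(1+Σλh) = 3.696/3.904 = 0.9467 kJ/s.
Profitability of ants: 7.3/11 = 0.6636 kJ/s.
Since 0.6636 < R, time spent handling ants is better spent searching.

No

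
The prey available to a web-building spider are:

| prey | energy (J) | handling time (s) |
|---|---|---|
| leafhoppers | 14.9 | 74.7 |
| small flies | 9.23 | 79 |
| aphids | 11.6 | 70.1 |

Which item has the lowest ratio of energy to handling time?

Profitability E/h (J/s): leafhoppers = 14.9/74.7 = 0.199, small flies = 9.23/79 = 0.117, aphids = 11.6/70.1 = 0.165.
Ranked: leafhoppers > aphids > small flies.

small flies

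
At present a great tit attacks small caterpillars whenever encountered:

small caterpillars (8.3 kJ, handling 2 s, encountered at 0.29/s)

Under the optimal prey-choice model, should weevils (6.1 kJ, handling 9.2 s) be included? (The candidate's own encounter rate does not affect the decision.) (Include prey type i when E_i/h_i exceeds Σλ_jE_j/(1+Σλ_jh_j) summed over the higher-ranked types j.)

Intake rate on the current diet: R = (0.29×8.3) / (1 + 0.29×2) = 2.407/1.58 = 1.523 kJ/s.
weevils: E/h = 6.1/9.2 = 0.663 kJ/s.
Since 0.663 < R, time spent handling weevils is better spent searching.

No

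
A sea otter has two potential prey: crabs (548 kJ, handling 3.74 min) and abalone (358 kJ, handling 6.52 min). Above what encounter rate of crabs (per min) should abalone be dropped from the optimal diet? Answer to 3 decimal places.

The zero-one rule: include abalone iff E₂/h₂ > λE₁/(1+λh₁). Equality gives the switch point.
λE₁h₂ = E₂ + λE₂h₁ ⇒ λ = E₂/(E₁h₂ − E₂h₁) = 358/(3573 − 1339) = 0.1602 per min.

0.160 per min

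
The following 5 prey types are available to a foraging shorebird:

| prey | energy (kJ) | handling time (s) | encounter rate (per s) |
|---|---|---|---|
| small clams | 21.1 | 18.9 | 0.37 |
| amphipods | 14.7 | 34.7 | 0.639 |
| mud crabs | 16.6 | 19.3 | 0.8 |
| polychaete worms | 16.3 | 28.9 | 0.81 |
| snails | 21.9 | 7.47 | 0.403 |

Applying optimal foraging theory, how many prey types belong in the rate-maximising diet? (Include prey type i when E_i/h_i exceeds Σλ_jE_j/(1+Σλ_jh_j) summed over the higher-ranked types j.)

E/h in descending order: snails 2.93, small clams 1.12, mud crabs 0.86, polychaete worms 0.564, amphipods 0.424 kJ/s. The optimal diet is the largest prefix of this list for which every included type satisfies E_i/h_i > R on the types above it.
Rate on top 1: 2.201. small clams: 1.12 < 2.201 → exclude; stop.
Optimal diet: snails — 1 of 5 types.

1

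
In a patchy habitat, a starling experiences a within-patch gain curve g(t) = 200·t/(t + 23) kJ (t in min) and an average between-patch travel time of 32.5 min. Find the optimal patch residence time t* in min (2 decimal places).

Maximise g(t)/(T+t): set derivative to zero → g'(t)(T+t) = g(t).
g'(t) = 200·23/(t + 23)². Setting 200·23/(t+23)² = 200t/[(t+23)(32.5+t)] gives 23(32.5+t) = t(t+23), so t² = 23×32.5 = 747.5.
t* = √747.5 = 27.34 min.

27.34 min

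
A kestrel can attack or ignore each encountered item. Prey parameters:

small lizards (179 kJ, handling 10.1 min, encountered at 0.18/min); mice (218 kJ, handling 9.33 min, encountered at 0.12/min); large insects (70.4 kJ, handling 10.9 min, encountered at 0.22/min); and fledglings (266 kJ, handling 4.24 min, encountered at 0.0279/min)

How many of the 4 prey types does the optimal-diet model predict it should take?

Rank by E/h (kJ/min): fledglings 62.7, mice 23.4, small lizards 17.7, large insects 6.46. Include each in turn until the next type's E/h falls below the running intake rate.
Rate on top 1: 6.636. mice: 23.4 > 6.636 → include.
Rate on top 2: 15.01. small lizards: 17.7 > 15.01 → include.
Rate on top 3: 16.22. large insects: 6.46 < 16.22 → exclude; stop.
Optimal diet: fledglings, mice, small lizards — 3 of 4 types.

3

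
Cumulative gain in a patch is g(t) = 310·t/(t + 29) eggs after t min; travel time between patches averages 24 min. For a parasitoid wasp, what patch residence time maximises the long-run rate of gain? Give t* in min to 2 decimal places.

26.38 min

Maximise g(t)/(T+t): set derivative to zero → g'(t)(T+t) = g(t).
g'(t) = 310·29/(t + 29)². Setting 310·29/(t+29)² = 310t/[(t+29)(24+t)] gives 29(24+t) = t(t+29), so t² = 29×24 = 696.
t* = √696 = 26.38 min.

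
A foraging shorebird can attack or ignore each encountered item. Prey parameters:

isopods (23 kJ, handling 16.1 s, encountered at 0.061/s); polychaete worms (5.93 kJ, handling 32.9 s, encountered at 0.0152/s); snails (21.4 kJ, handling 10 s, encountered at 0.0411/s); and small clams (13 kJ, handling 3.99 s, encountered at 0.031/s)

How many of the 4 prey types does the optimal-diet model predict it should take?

3

Rank by E/h (kJ/s): small clams 3.26, snails 2.14, isopods 1.43, polychaete worms 0.18. Include each in turn until the next type's E/h falls below the running intake rate.
Rate on top 1: 0.3586. snails: 2.14 > 0.3586 → include.
Rate on top 2: 0.8357. isopods: 1.43 > 0.8357 → include.
Rate on top 3: 1.067. polychaete worms: 0.18 < 1.067 → exclude; stop.
Optimal diet: small clams, snails, isopods — 3 of 4 types.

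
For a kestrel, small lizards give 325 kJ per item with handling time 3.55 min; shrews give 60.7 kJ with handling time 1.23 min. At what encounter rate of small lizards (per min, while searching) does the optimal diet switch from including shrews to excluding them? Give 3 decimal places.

0.329 per min

At the threshold, the rate on small lizards alone equals the profitability of shrews: λ·325/(1 + λ·3.55) = 60.7/1.23 = 49.35.
Rearranging, λ(325 − 49.35×3.55) = 49.35, so λ = 49.35/149.8 = 0.3294 per min.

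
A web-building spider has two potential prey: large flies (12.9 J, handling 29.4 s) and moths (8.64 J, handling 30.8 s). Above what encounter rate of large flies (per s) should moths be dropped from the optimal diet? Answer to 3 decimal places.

The zero-one rule: include moths iff E₂/h₂ > λE₁/(1+λh₁). Equality gives the switch point.
λE₁h₂ = E₂ + λE₂h₁ ⇒ λ = E₂/(E₁h₂ − E₂h₁) = 8.64/(397.3 − 254) = 0.06029 per s.

0.060 per s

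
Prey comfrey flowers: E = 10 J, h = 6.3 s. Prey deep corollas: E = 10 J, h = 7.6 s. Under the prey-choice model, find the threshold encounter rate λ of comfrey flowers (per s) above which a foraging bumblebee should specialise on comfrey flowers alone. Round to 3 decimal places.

At the threshold, the rate on comfrey flowers alone equals the profitability of deep corollas: λ·10/(1 + λ·6.3) = 10/7.6 = 1.316.
Rearranging, λ(10 − 1.316×6.3) = 1.316, so λ = 1.316/1.711 = 0.7692 per s.

0.769 per s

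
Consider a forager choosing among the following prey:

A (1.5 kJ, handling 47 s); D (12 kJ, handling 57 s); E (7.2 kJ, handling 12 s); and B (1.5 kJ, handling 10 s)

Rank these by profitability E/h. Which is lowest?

A

In descending order of E/h:
E: 7.2/12 = 0.6 kJ/s
D: 12/57 = 0.211 kJ/s
B: 1.5/10 = 0.15 kJ/s
A: 1.5/47 = 0.0319 kJ/s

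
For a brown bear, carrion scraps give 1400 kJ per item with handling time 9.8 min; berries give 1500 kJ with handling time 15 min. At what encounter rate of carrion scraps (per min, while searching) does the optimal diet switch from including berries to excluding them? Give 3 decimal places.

0.238 per min

At the threshold, the rate on carrion scraps alone equals the profitability of berries: λ·1400/(1 + λ·9.8) = 1500/15 = 100.
Rearranging, λ(1400 − 100×9.8) = 100, so λ = 100/420 = 0.2381 per min.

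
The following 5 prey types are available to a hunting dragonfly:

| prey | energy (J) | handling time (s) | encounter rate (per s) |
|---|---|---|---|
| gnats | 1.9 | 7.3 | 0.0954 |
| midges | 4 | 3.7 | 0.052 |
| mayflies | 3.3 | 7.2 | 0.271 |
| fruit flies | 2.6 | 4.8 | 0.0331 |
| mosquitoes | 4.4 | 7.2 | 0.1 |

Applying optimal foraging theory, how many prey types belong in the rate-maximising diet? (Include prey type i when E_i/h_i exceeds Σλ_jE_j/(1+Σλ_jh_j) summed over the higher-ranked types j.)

4

Profitabilities (E/h, J/s): midges 1.08, mosquitoes 0.611, fruit flies 0.542, mayflies 0.458, gnats 0.26. Add prey in this order while the next type's profitability exceeds the intake rate on those already taken.
Rate on top 1: 0.1744. mosquitoes: 0.611 > 0.1744 → include.
Rate on top 2: 0.3388. fruit flies: 0.542 > 0.3388 → include.
Rate on top 3: 0.3544. mayflies: 0.458 > 0.3544 → include.
Rate on top 4: 0.4048. gnats: 0.26 < 0.4048 → exclude; stop.
Optimal diet: midges, mosquitoes, fruit flies, mayflies — 4 of 5 types.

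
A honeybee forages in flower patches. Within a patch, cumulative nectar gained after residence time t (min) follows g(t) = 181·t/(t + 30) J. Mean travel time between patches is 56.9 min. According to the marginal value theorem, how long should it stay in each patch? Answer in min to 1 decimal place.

Maximise g(t)/(T+t): set derivative to zero → g'(t)(T+t) = g(t).
g'(t) = 181·30/(t + 30)². Setting 181·30/(t+30)² = 181t/[(t+30)(56.9+t)] gives 30(56.9+t) = t(t+30), so t² = 30×56.9 = 1707.
t* = √1707 = 41.32 min.

41.3 min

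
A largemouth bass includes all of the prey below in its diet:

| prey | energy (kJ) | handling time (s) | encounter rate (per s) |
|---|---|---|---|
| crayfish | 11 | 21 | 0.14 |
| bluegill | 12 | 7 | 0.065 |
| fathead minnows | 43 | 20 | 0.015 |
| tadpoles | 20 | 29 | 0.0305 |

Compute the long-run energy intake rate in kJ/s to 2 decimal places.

0.64 kJ/s

R = (0.14×11 + 0.065×12 + 0.015×43 + 0.0305×20) / (1 + 0.14×21 + 0.065×7 + 0.015×20 + 0.0305×29) = 3.575/5.58 = 0.6407 kJ/s.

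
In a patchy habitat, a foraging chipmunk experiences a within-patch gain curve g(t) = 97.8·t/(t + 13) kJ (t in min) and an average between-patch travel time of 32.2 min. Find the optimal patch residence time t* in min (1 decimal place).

Maximise g(t)/(T+t): set derivative to zero → g'(t)(T+t) = g(t).
g'(t) = 97.8·13/(t + 13)². Setting 97.8·13/(t+13)² = 97.8t/[(t+13)(32.2+t)] gives 13(32.2+t) = t(t+13), so t² = 13×32.2 = 418.6.
t* = √418.6 = 20.46 min.

20.5 min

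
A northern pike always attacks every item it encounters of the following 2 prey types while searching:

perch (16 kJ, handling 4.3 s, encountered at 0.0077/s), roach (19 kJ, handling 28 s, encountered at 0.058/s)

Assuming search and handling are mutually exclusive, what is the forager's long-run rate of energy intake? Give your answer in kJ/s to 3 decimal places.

R = (0.0077×16 + 0.058×19) / (1 + 0.0077×4.3 + 0.058×28) = 1.225/2.657 = 0.4611 kJ/s.

0.461 kJ/s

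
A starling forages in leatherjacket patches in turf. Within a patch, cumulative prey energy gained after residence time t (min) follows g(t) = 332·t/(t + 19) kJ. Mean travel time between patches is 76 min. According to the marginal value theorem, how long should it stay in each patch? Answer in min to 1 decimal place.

38.0 min

By the marginal value theorem, leave when the instantaneous gain rate g'(t) equals the habitat-wide average g(t)/(T + t).
g'(t) = 332·19/(t + 19)². Setting 332·19/(t+19)² = 332t/[(t+19)(76+t)] gives 19(76+t) = t(t+19), so t² = 19×76 = 1444.
t* = √1444 = 38 min.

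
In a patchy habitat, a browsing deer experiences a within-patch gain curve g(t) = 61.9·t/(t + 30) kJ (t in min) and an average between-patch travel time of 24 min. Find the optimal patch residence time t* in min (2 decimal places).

Optimal t* satisfies g'(t*) = g(t*)/(T + t*).
g'(t) = 61.9·30/(t + 30)². Setting 61.9·30/(t+30)² = 61.9t/[(t+30)(24+t)] gives 30(24+t) = t(t+30), so t² = 30×24 = 720.
t* = √720 = 26.83 min.

26.83 min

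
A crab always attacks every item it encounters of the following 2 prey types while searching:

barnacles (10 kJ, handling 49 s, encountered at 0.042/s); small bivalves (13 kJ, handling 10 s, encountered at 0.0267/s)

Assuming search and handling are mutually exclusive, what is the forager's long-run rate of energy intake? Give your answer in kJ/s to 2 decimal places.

Energy encountered per unit search time: 0.042×10 + 0.0267×13 = 0.7671 kJ/s.
Handling time per unit search time: 0.042×49 + 0.0267×10 = 2.325.
Rate = 0.7671/(1 + 2.325) = 0.2307 kJ/s.

0.23 kJ/s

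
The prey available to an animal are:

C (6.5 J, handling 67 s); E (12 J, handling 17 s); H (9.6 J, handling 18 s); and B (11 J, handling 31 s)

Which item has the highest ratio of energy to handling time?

E

Profitability E/h (J/s): C = 6.5/67 = 0.097, E = 12/17 = 0.706, H = 9.6/18 = 0.533, B = 11/31 = 0.355.
Ranked: E > H > B > C.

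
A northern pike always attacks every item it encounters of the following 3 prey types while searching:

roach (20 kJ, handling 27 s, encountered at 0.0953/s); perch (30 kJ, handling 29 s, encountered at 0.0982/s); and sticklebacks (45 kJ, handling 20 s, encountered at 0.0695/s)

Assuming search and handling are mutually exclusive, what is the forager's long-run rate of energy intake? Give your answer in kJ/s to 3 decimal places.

R = (0.0953×20 + 0.0982×30 + 0.0695×45) / (1 + 0.0953×27 + 0.0982×29 + 0.0695×20) = 7.979/7.811 = 1.022 kJ/s.

1.022 kJ/s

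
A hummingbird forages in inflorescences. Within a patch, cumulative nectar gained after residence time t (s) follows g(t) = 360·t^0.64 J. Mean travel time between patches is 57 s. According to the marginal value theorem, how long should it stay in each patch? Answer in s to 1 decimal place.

101.3 s

Optimal t* satisfies g'(t*) = g(t*)/(T + t*).
g'(t) = 0.64·360·t^-0.36. Setting 0.64·360·t^-0.36 = 360·t^0.64/(57+t) gives 0.64(57+t) = t, so 0.36·t = 0.64×57.
t* = 0.64×57/0.36 = 101.3 s.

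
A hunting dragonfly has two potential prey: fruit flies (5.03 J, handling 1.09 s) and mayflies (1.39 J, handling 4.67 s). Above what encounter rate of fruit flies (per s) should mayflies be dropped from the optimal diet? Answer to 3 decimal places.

0.063 per s

The zero-one rule: include mayflies iff E₂/h₂ > λE₁/(1+λh₁). Equality gives the switch point.
λE₁h₂ = E₂ + λE₂h₁ ⇒ λ = E₂/(E₁h₂ − E₂h₁) = 1.39/(23.49 − 1.515) = 0.06325 per s.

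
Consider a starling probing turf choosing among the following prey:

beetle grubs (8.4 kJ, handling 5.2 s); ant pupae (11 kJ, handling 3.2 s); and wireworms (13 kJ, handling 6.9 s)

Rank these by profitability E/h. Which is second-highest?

wireworms

In descending order of E/h:
ant pupae: 11/3.2 = 3.44 kJ/s
wireworms: 13/6.9 = 1.88 kJ/s
beetle grubs: 8.4/5.2 = 1.62 kJ/s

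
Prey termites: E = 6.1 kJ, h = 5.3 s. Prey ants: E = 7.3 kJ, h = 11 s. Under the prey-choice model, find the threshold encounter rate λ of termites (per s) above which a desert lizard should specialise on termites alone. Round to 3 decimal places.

0.257 per s

At the threshold, the rate on termites alone equals the profitability of ants: λ·6.1/(1 + λ·5.3) = 7.3/11 = 0.6636.
Rearranging, λ(6.1 − 0.6636×5.3) = 0.6636, so λ = 0.6636/2.583 = 0.257 per s.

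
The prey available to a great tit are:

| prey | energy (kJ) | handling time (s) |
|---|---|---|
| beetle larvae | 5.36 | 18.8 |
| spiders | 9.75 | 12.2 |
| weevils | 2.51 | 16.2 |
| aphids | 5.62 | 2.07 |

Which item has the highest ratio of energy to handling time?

aphids

Profitability E/h (kJ/s): beetle larvae = 5.36/18.8 = 0.285, spiders = 9.75/12.2 = 0.799, weevils = 2.51/16.2 = 0.155, aphids = 5.62/2.07 = 2.71.
Ranked: aphids > spiders > beetle larvae > weevils.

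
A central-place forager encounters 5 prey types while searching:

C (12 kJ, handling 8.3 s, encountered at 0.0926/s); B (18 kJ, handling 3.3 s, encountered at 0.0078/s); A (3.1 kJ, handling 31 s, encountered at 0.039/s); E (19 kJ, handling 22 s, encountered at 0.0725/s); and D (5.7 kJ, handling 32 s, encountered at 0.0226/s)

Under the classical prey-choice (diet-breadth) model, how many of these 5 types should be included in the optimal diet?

3

E/h in descending order: B 5.45, C 1.45, E 0.864, D 0.178, A 0.1 kJ/s. The optimal diet is the largest prefix of this list for which every included type satisfies E_i/h_i > R on the types above it.
Rate on top 1: 0.1369. C: 1.45 > 0.1369 → include.
Rate on top 2: 0.6975. E: 0.864 > 0.6975 → include.
Rate on top 3: 0.7757. D: 0.178 < 0.7757 → exclude; stop.
Optimal diet: B, C, E — 3 of 5 types.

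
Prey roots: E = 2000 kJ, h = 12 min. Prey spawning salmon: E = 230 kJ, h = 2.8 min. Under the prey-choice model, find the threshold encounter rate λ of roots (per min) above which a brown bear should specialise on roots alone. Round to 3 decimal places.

Drop spawning salmon once their profitability E₂/h₂ falls below the rate achievable on roots alone: E₂/h₂ = λE₁/(1 + λh₁).
Solve for λ: λE₁h₂ = E₂(1 + λh₁) → λ(E₁h₂ − E₂h₁) = E₂ → λ = E₂/(E₁h₂ − E₂h₁).
λ = 230/(2000×2.8 − 230×12) = 230/2840 = 0.08099 per min.

0.081 per min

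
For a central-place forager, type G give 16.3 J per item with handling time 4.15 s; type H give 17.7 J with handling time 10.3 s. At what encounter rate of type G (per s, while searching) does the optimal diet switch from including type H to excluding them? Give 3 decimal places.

0.187 per s

Drop type H once their profitability E₂/h₂ falls below the rate achievable on type G alone: E₂/h₂ = λE₁/(1 + λh₁).
Solve for λ: λE₁h₂ = E₂(1 + λh₁) → λ(E₁h₂ − E₂h₁) = E₂ → λ = E₂/(E₁h₂ − E₂h₁).
λ = 17.7/(16.3×10.3 − 17.7×4.15) = 17.7/94.44 = 0.1874 per s.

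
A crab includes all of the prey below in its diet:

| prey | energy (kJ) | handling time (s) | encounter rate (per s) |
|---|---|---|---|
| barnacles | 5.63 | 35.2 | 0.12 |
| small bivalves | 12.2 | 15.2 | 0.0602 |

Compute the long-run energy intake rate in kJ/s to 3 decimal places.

0.230 kJ/s

Energy encountered per unit search time: 0.12×5.63 + 0.0602×12.2 = 1.41 kJ/s.
Handling time per unit search time: 0.12×35.2 + 0.0602×15.2 = 5.139.
Rate = 1.41/(1 + 5.139) = 0.2297 kJ/s.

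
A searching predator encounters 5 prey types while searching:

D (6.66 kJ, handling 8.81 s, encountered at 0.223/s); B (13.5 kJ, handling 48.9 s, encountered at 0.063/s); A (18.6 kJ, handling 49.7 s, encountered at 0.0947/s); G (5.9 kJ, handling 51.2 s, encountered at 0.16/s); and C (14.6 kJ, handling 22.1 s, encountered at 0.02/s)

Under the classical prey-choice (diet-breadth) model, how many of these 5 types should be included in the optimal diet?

Rank by E/h (kJ/s): D 0.756, C 0.661, A 0.374, B 0.276, G 0.115. Include each in turn until the next type's E/h falls below the running intake rate.
Rate on top 1: 0.501. C: 0.661 > 0.501 → include.
Rate on top 2: 0.5217. A: 0.374 < 0.5217 → exclude; stop.
Optimal diet: D, C — 2 of 5 types.

2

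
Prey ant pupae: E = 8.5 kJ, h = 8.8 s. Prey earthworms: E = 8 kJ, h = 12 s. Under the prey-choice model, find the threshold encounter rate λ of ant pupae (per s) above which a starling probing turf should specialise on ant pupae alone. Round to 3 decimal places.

0.253 per s

Drop earthworms once their profitability E₂/h₂ falls below the rate achievable on ant pupae alone: E₂/h₂ = λE₁/(1 + λh₁).
Solve for λ: λE₁h₂ = E₂(1 + λh₁) → λ(E₁h₂ − E₂h₁) = E₂ → λ = E₂/(E₁h₂ − E₂h₁).
λ = 8/(8.5×12 − 8×8.8) = 8/31.6 = 0.2532 per s.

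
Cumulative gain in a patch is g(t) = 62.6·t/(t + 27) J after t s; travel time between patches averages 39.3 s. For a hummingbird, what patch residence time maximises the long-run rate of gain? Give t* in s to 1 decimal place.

32.6 s

Maximise g(t)/(T+t): set derivative to zero → g'(t)(T+t) = g(t).
g'(t) = 62.6·27/(t + 27)². Setting 62.6·27/(t+27)² = 62.6t/[(t+27)(39.3+t)] gives 27(39.3+t) = t(t+27), so t² = 27×39.3 = 1061.
t* = √1061 = 32.57 s.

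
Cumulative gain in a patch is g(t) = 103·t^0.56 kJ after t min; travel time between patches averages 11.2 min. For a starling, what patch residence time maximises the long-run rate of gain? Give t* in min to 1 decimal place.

14.3 min

Optimal t* satisfies g'(t*) = g(t*)/(T + t*).
g'(t) = 0.56·103·t^-0.44. Setting 0.56·103·t^-0.44 = 103·t^0.56/(11.2+t) gives 0.56(11.2+t) = t, so 0.44·t = 0.56×11.2.
t* = 0.56×11.2/0.44 = 14.25 min.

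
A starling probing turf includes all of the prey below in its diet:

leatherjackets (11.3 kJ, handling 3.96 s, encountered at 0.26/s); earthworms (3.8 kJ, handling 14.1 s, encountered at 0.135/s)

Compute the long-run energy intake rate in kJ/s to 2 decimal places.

0.88 kJ/s

R = (0.26×11.3 + 0.135×3.8) / (1 + 0.26×3.96 + 0.135×14.1) = 3.451/3.933 = 0.8774 kJ/s.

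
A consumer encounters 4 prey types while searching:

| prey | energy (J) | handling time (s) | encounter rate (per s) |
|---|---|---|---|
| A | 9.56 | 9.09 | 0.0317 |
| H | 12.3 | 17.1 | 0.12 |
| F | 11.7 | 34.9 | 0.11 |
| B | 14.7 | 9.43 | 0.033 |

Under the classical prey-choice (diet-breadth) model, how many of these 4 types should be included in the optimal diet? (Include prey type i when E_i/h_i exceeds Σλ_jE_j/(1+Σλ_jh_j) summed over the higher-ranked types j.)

Rank by E/h (J/s): B 1.56, A 1.05, H 0.719, F 0.335. Include each in turn until the next type's E/h falls below the running intake rate.
Rate on top 1: 0.37. A: 1.05 > 0.37 → include.
Rate on top 2: 0.4928. H: 0.719 > 0.4928 → include.
Rate on top 3: 0.6201. F: 0.335 < 0.6201 → exclude; stop.
Optimal diet: B, A, H — 3 of 4 types.

3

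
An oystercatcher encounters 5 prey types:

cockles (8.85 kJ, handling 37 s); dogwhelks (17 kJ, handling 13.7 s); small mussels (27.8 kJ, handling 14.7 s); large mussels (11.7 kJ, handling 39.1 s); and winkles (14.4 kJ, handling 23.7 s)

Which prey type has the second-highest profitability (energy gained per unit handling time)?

Profitability E/h (kJ/s): cockles = 8.85/37 = 0.239, dogwhelks = 17/13.7 = 1.24, small mussels = 27.8/14.7 = 1.89, large mussels = 11.7/39.1 = 0.299, winkles = 14.4/23.7 = 0.608.
Ranked: small mussels > dogwhelks > winkles > large mussels > cockles.

dogwhelks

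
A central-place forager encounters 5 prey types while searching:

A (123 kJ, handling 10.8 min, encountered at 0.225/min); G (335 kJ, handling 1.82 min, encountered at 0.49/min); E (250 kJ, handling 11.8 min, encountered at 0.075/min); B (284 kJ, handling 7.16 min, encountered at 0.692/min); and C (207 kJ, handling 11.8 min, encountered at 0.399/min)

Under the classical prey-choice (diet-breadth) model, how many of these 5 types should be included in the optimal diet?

E/h in descending order: G 184, B 39.7, E 21.2, C 17.5, A 11.4 kJ/min. The optimal diet is the largest prefix of this list for which every included type satisfies E_i/h_i > R on the types above it.
Rate on top 1: 86.77. B: 39.7 < 86.77 → exclude; stop.
Optimal diet: G — 1 of 5 types.

1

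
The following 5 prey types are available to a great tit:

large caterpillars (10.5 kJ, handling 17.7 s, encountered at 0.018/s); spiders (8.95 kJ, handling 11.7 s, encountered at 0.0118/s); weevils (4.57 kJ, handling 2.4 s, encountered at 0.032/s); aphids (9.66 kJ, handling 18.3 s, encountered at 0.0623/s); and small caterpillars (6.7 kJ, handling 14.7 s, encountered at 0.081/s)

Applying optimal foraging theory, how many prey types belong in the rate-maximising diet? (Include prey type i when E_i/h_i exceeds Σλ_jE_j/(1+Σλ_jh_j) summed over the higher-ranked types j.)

Rank by E/h (kJ/s): weevils 1.9, spiders 0.765, large caterpillars 0.593, aphids 0.528, small caterpillars 0.456. Include each in turn until the next type's E/h falls below the running intake rate.
Rate on top 1: 0.1358. spiders: 0.765 > 0.1358 → include.
Rate on top 2: 0.2073. large caterpillars: 0.593 > 0.2073 → include.
Rate on top 3: 0.2875. aphids: 0.528 > 0.2875 → include.
Rate on top 4: 0.39. small caterpillars: 0.456 > 0.39 → include.
Optimal diet: weevils, spiders, large caterpillars, aphids, small caterpillars — 5 of 5 types.

5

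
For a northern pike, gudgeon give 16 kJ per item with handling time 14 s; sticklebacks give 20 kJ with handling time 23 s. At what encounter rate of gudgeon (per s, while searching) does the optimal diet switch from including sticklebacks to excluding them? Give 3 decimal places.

0.227 per s

Drop sticklebacks once their profitability E₂/h₂ falls below the rate achievable on gudgeon alone: E₂/h₂ = λE₁/(1 + λh₁).
Solve for λ: λE₁h₂ = E₂(1 + λh₁) → λ(E₁h₂ − E₂h₁) = E₂ → λ = E₂/(E₁h₂ − E₂h₁).
λ = 20/(16×23 − 20×14) = 20/88 = 0.2273 per s.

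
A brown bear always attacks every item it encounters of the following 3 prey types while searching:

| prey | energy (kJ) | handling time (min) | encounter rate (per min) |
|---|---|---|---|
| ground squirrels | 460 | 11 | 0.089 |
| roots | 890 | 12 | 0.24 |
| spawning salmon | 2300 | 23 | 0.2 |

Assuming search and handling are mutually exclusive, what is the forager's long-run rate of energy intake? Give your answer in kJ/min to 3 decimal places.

Energy encountered per unit search time: 0.089×460 + 0.24×890 + 0.2×2300 = 714.5 kJ/min.
Handling time per unit search time: 0.089×11 + 0.24×12 + 0.2×23 = 8.459.
Rate = 714.5/(1 + 8.459) = 75.54 kJ/min.

75.541 kJ/min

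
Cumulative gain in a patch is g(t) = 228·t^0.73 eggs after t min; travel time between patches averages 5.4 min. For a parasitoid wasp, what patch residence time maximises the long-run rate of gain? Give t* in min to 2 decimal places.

14.60 min

By the marginal value theorem, leave when the instantaneous gain rate g'(t) equals the habitat-wide average g(t)/(T + t).
g'(t) = 0.73·228·t^-0.27. Setting 0.73·228·t^-0.27 = 228·t^0.73/(5.4+t) gives 0.73(5.4+t) = t, so 0.27·t = 0.73×5.4.
t* = 0.73×5.4/0.27 = 14.6 min.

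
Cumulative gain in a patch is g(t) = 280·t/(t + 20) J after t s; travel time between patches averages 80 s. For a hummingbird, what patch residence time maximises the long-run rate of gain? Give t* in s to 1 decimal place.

40.0 s

By the marginal value theorem, leave when the instantaneous gain rate g'(t) equals the habitat-wide average g(t)/(T + t).
g'(t) = 280·20/(t + 20)². Setting 280·20/(t+20)² = 280t/[(t+20)(80+t)] gives 20(80+t) = t(t+20), so t² = 20×80 = 1600.
t* = √1600 = 40 s.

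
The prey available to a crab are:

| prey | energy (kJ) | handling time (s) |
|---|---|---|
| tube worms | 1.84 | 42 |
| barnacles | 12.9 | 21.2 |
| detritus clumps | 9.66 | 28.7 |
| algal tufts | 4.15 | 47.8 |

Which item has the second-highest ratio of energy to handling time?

In descending order of E/h:
barnacles: 12.9/21.2 = 0.608 kJ/s
detritus clumps: 9.66/28.7 = 0.337 kJ/s
algal tufts: 4.15/47.8 = 0.0868 kJ/s
tube worms: 1.84/42 = 0.0438 kJ/s

detritus clumps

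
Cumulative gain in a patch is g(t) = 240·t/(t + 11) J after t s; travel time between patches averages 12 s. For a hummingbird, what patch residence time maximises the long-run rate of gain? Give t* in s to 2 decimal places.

11.49 s

Maximise g(t)/(T+t): set derivative to zero → g'(t)(T+t) = g(t).
g'(t) = 240·11/(t + 11)². Setting 240·11/(t+11)² = 240t/[(t+11)(12+t)] gives 11(12+t) = t(t+11), so t² = 11×12 = 132.
t* = √132 = 11.49 s.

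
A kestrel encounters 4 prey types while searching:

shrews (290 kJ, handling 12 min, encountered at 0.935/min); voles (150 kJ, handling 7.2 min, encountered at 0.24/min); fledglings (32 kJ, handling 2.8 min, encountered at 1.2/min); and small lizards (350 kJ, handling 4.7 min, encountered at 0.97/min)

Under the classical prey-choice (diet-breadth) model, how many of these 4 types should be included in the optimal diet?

Profitabilities (E/h, kJ/min): small lizards 74.5, shrews 24.2, voles 20.8, fledglings 11.4. Add prey in this order while the next type's profitability exceeds the intake rate on those already taken.
Rate on top 1: 61.07. shrews: 24.2 < 61.07 → exclude; stop.
Optimal diet: small lizards — 1 of 4 types.

1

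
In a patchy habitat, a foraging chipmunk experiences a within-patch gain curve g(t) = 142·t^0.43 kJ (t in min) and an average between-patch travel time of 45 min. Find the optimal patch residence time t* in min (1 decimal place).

Maximise g(t)/(T+t): set derivative to zero → g'(t)(T+t) = g(t).
g'(t) = 0.43·142·t^-0.57. Setting 0.43·142·t^-0.57 = 142·t^0.43/(45+t) gives 0.43(45+t) = t, so 0.57·t = 0.43×45.
t* = 0.43×45/0.57 = 33.95 min.

33.9 min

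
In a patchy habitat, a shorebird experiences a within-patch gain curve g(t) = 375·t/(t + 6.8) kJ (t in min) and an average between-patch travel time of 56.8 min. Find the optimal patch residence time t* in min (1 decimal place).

By the marginal value theorem, leave when the instantaneous gain rate g'(t) equals the habitat-wide average g(t)/(T + t).
g'(t) = 375·6.8/(t + 6.8)². Setting 375·6.8/(t+6.8)² = 375t/[(t+6.8)(56.8+t)] gives 6.8(56.8+t) = t(t+6.8), so t² = 6.8×56.8 = 386.2.
t* = √386.2 = 19.65 min.

19.7 min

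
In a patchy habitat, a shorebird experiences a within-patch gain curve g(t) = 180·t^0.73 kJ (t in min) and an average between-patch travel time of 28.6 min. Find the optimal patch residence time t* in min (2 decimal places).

77.33 min

By the marginal value theorem, leave when the instantaneous gain rate g'(t) equals the habitat-wide average g(t)/(T + t).
g'(t) = 0.73·180·t^-0.27. Setting 0.73·180·t^-0.27 = 180·t^0.73/(28.6+t) gives 0.73(28.6+t) = t, so 0.27·t = 0.73×28.6.
t* = 0.73×28.6/0.27 = 77.33 min.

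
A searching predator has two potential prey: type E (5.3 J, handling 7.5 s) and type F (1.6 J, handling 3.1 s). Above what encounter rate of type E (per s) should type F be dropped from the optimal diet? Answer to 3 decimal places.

0.361 per s

The zero-one rule: include type F iff E₂/h₂ > λE₁/(1+λh₁). Equality gives the switch point.
λE₁h₂ = E₂ + λE₂h₁ ⇒ λ = E₂/(E₁h₂ − E₂h₁) = 1.6/(16.43 − 12) = 0.3612 per s.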